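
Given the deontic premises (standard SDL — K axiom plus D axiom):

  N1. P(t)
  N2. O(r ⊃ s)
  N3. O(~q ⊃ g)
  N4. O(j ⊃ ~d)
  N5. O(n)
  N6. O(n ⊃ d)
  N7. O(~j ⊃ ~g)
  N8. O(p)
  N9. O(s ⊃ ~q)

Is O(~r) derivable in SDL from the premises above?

Yes

Premise 5 states O(n) outright.
Premise 6 is O(n ⊃ d); since O(n), deontic closure gives O(d).
Premise 4 is O(j ⊃ ~d); contrapositively O(d ⊃ ~j). Since O(d) holds, K gives O(~j).
From O(~j) and premise 7, O(~j ⊃ ~g), we obtain O(~g).
Premise 3 is O(~q ⊃ g); contrapositively O(~g ⊃ q). Since O(~g) holds, K gives O(q).
Premise 9, O(s ⊃ ~q), contraposes to O(q ⊃ ~s); with O(q) we get O(~s).
The contrapositive of premise 2 (O(r ⊃ s)) is O(~s ⊃ ~r), and O(~s) is already established, so O(~r).
Premises 1, 8 do not contribute to this derivation.
So O(~r) follows.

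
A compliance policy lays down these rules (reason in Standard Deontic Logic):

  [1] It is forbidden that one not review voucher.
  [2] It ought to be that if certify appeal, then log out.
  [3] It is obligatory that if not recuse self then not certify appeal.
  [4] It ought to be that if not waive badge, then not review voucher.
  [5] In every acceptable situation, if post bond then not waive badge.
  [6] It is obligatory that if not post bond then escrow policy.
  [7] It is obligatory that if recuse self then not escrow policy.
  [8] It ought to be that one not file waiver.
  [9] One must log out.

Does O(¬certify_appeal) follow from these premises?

Yes

Premise 1 is F(¬review_voucher), i.e. O(review_voucher).
The contrapositive of premise 4 (O(¬waive_badge → ¬review_voucher)) is O(review_voucher → waive_badge), and O(review_voucher) is already established, so O(waive_badge).
Premise 5 is O(post_bond → ¬waive_badge); contrapositively O(waive_badge → ¬post_bond). Since O(waive_badge) holds, K gives O(¬post_bond).
From O(¬post_bond) and premise 6, O(¬post_bond → escrow_policy), we obtain O(escrow_policy).
The contrapositive of premise 7 (O(recuse_self → ¬escrow_policy)) is O(escrow_policy → ¬recuse_self), and O(escrow_policy) is already established, so O(¬recuse_self).
With premise 3, O(¬recuse_self → ¬certify_appeal), the K-axiom yields O(¬certify_appeal).
Premises 2, 8, 9 do not contribute to this derivation.
So O(¬certify_appeal) follows.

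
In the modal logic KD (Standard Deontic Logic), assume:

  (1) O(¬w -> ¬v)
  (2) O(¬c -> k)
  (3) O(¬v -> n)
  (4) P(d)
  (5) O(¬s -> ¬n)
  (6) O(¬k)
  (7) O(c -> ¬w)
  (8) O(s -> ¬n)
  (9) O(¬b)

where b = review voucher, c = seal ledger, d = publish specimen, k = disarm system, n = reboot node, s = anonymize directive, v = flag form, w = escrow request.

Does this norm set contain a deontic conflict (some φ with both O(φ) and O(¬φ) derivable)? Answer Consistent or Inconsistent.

Inconsistent

Premises 8 and 5 are O(s -> ¬n) and O(¬s -> ¬n); every ideal world satisfies s or ¬s, so in either case ¬n holds — hence O(¬n).
Premise 3 is O(¬v -> n); contrapositively O(¬n -> v). Since O(¬n) holds, K gives O(v).
Premise 1 is O(¬w -> ¬v); contrapositively O(v -> w). Since O(v) holds, K gives O(w).
Premise 7, O(c -> ¬w), contraposes to O(w -> ¬c); with O(w) we get O(¬c).
With premise 2, O(¬c -> k), the K-axiom yields O(k).
Yet premise 6 states O(¬k).
We now have both O(k) and O(¬k) — k is simultaneously obligatory and forbidden, violating the D-axiom.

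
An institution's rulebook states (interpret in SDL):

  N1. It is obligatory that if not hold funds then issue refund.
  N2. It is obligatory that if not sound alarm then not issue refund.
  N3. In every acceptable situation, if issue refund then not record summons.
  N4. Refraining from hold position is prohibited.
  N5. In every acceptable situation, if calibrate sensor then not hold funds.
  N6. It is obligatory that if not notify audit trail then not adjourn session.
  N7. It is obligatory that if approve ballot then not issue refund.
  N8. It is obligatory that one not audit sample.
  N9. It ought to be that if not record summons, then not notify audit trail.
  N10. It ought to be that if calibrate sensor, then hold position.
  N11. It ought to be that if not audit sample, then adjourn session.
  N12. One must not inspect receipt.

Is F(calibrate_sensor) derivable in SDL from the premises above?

From premise 8 we have O(¬audit_sample).
From O(¬audit_sample) and premise 11, O(¬audit_sample → adjourn_session), we obtain O(adjourn_session).
Premise 6, O(¬notify_audit_trail → ¬adjourn_session), contraposes to O(adjourn_session → notify_audit_trail); with O(adjourn_session) we get O(notify_audit_trail).
Premise 9, O(¬record_summons → ¬notify_audit_trail), contraposes to O(notify_audit_trail → record_summons); with O(notify_audit_trail) we get O(record_summons).
Premise 3, O(issue_refund → ¬record_summons), contraposes to O(record_summons → ¬issue_refund); with O(record_summons) we get O(¬issue_refund).
Premise 1 is O(¬hold_funds → issue_refund); contrapositively O(¬issue_refund → hold_funds). Since O(¬issue_refund) holds, K gives O(hold_funds).
Premise 5, O(calibrate_sensor → ¬hold_funds), contraposes to O(hold_funds → ¬calibrate_sensor); with O(hold_funds) we get O(¬calibrate_sensor).
Premises 2, 4, 7, 10, 12 do not contribute to this derivation.
So O(¬calibrate_sensor) holds, i.e. F(calibrate_sensor). The claim follows.

Yes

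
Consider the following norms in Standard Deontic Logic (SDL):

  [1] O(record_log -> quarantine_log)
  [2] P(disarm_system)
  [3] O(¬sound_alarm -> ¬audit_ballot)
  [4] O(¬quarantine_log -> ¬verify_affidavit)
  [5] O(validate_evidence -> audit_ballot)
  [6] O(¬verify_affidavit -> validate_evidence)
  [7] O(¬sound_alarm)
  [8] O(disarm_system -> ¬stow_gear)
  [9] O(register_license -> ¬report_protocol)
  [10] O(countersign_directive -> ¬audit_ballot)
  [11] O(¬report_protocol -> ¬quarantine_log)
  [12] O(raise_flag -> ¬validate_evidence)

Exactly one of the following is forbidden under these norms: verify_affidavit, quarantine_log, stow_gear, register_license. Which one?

register_license

From premise 7 we have O(¬sound_alarm).
Premise 3 is O(¬sound_alarm -> ¬audit_ballot); since O(¬sound_alarm), deontic closure gives O(¬audit_ballot).
Premise 5, O(validate_evidence -> audit_ballot), contraposes to O(¬audit_ballot -> ¬validate_evidence); with O(¬audit_ballot) we get O(¬validate_evidence).
Premise 6 is O(¬verify_affidavit -> validate_evidence); contrapositively O(¬validate_evidence -> verify_affidavit). Since O(¬validate_evidence) holds, K gives O(verify_affidavit).
The contrapositive of premise 4 (O(¬quarantine_log -> ¬verify_affidavit)) is O(verify_affidavit -> quarantine_log), and O(verify_affidavit) is already established, so O(quarantine_log).
Premise 11, O(¬report_protocol -> ¬quarantine_log), contraposes to O(quarantine_log -> report_protocol); with O(quarantine_log) we get O(report_protocol).
Premise 9, O(register_license -> ¬report_protocol), contraposes to O(report_protocol -> ¬register_license); with O(report_protocol) we get O(¬register_license).
So O(¬register_license) holds, i.e. register_license is forbidden. None of the other listed options is forbidden under the premises.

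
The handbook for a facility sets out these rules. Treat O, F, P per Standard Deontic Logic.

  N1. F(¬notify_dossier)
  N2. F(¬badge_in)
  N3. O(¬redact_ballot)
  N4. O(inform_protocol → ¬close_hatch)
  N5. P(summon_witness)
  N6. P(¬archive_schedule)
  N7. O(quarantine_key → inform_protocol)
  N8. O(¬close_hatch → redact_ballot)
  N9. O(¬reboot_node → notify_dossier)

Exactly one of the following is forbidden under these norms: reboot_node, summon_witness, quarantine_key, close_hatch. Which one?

quarantine_key

Premise 3 gives O(¬redact_ballot).
The contrapositive of premise 8 (O(¬close_hatch → redact_ballot)) is O(¬redact_ballot → close_hatch), and O(¬redact_ballot) is already established, so O(close_hatch).
Premise 4, O(inform_protocol → ¬close_hatch), contraposes to O(close_hatch → ¬inform_protocol); with O(close_hatch) we get O(¬inform_protocol).
Premise 7 is O(quarantine_key → inform_protocol); contrapositively O(¬inform_protocol → ¬quarantine_key). Since O(¬inform_protocol) holds, K gives O(¬quarantine_key).
So O(¬quarantine_key) holds, i.e. quarantine_key is forbidden. None of the other listed options is forbidden under the premises.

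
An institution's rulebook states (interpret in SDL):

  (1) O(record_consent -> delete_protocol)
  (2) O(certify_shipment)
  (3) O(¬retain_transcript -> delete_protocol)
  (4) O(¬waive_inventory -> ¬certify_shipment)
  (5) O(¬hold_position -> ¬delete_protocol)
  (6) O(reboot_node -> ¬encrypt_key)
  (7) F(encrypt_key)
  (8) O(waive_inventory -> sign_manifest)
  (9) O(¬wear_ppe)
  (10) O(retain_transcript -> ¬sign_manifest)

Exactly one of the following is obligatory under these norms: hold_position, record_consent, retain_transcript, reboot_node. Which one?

hold_position

Premise 2 states O(certify_shipment) outright.
Premise 4, O(¬waive_inventory -> ¬certify_shipment), contraposes to O(certify_shipment -> waive_inventory); with O(certify_shipment) we get O(waive_inventory).
Applying K to premise 8 (O(waive_inventory -> sign_manifest)) and O(waive_inventory) yields O(sign_manifest).
Premise 10 is O(retain_transcript -> ¬sign_manifest); contrapositively O(sign_manifest -> ¬retain_transcript). Since O(sign_manifest) holds, K gives O(¬retain_transcript).
From O(¬retain_transcript) and premise 3, O(¬retain_transcript -> delete_protocol), we obtain O(delete_protocol).
Premise 5, O(¬hold_position -> ¬delete_protocol), contraposes to O(delete_protocol -> hold_position); with O(delete_protocol) we get O(hold_position).
So O(hold_position) holds — hold_position is obligatory. None of the other listed options is made obligatory by any chain of premises.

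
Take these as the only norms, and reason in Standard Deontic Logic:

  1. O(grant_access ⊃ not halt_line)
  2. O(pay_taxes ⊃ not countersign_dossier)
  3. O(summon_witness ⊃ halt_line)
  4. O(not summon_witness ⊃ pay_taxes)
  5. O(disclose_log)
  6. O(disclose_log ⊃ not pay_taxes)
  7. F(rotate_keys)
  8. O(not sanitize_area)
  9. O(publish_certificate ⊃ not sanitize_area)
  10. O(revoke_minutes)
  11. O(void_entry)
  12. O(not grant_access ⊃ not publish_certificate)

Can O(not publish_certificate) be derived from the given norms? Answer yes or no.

Premise 5 gives O(disclose_log).
From O(disclose_log) and premise 6, O(disclose_log ⊃ not pay_taxes), we obtain O(not pay_taxes).
The contrapositive of premise 4 (O(not summon_witness ⊃ pay_taxes)) is O(not pay_taxes ⊃ summon_witness), and O(not pay_taxes) is already established, so O(summon_witness).
From O(summon_witness) and premise 3, O(summon_witness ⊃ halt_line), we obtain O(halt_line).
Premise 1 is O(grant_access ⊃ not halt_line); contrapositively O(halt_line ⊃ not grant_access). Since O(halt_line) holds, K gives O(not grant_access).
Applying K to premise 12 (O(not grant_access ⊃ not publish_certificate)) and O(not grant_access) yields O(not publish_certificate).
Premises 2, 7, 8, 9, 10, 11 do not contribute to this derivation.
So O(not publish_certificate) follows.

Yes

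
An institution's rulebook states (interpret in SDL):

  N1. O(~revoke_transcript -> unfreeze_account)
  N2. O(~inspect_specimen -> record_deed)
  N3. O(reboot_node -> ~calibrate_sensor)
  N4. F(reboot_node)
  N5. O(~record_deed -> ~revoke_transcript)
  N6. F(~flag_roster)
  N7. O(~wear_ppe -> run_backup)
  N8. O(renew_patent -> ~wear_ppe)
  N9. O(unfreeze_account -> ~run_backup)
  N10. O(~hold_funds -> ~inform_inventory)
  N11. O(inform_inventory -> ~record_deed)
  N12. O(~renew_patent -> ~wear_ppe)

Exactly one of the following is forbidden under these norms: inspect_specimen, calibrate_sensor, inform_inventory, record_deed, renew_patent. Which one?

Premises 8 and 12 cover both cases: O(renew_patent -> ~wear_ppe) and O(~renew_patent -> ~wear_ppe). Since renew_patent ∨ ~renew_patent is a tautology, O(~wear_ppe) follows.
From O(~wear_ppe) and premise 7, O(~wear_ppe -> run_backup), we obtain O(run_backup).
The contrapositive of premise 9 (O(unfreeze_account -> ~run_backup)) is O(run_backup -> ~unfreeze_account), and O(run_backup) is already established, so O(~unfreeze_account).
Premise 1 is O(~revoke_transcript -> unfreeze_account); contrapositively O(~unfreeze_account -> revoke_transcript). Since O(~unfreeze_account) holds, K gives O(revoke_transcript).
The contrapositive of premise 5 (O(~record_deed -> ~revoke_transcript)) is O(revoke_transcript -> record_deed), and O(revoke_transcript) is already established, so O(record_deed).
Premise 11, O(inform_inventory -> ~record_deed), contraposes to O(record_deed -> ~inform_inventory); with O(record_deed) we get O(~inform_inventory).
So O(~inform_inventory) holds, i.e. inform_inventory is forbidden. None of the other listed options is forbidden under the premises.

inform_inventory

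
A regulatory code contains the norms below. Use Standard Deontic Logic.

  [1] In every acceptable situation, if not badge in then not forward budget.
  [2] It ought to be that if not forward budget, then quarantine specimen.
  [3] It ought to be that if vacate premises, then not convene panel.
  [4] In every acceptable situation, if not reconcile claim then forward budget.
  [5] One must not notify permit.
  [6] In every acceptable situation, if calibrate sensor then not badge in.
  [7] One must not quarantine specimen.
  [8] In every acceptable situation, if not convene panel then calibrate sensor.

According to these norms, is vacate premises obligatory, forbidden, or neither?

Forbidden

F(quarantine_specimen) at premise 7 means O(¬quarantine_specimen).
Premise 2 is O(¬forward_budget → quarantine_specimen); contrapositively O(¬quarantine_specimen → forward_budget). Since O(¬quarantine_specimen) holds, K gives O(forward_budget).
The contrapositive of premise 1 (O(¬badge_in → ¬forward_budget)) is O(forward_budget → badge_in), and O(forward_budget) is already established, so O(badge_in).
Premise 6 is O(calibrate_sensor → ¬badge_in); contrapositively O(badge_in → ¬calibrate_sensor). Since O(badge_in) holds, K gives O(¬calibrate_sensor).
The contrapositive of premise 8 (O(¬convene_panel → calibrate_sensor)) is O(¬calibrate_sensor → convene_panel), and O(¬calibrate_sensor) is already established, so O(convene_panel).
Premise 3 is O(vacate_premises → ¬convene_panel); contrapositively O(convene_panel → ¬vacate_premises). Since O(convene_panel) holds, K gives O(¬vacate_premises).
Premises 4, 5 do not contribute to this derivation.
Thus O(¬vacate_premises), which is F(vacate_premises): vacate_premises is forbidden.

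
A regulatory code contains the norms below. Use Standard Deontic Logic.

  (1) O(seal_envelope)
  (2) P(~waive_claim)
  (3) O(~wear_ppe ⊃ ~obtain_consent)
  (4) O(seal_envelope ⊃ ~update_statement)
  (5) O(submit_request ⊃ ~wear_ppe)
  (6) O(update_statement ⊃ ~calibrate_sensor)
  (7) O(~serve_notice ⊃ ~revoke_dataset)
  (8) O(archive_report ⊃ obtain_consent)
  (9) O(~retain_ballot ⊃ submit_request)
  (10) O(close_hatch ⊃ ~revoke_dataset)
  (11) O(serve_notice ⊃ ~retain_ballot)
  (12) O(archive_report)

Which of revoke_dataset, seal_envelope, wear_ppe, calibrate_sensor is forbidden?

revoke_dataset

Premise 12 states O(archive_report) outright.
Premise 8 is O(archive_report ⊃ obtain_consent); since O(archive_report), deontic closure gives O(obtain_consent).
The contrapositive of premise 3 (O(~wear_ppe ⊃ ~obtain_consent)) is O(obtain_consent ⊃ wear_ppe), and O(obtain_consent) is already established, so O(wear_ppe).
The contrapositive of premise 5 (O(submit_request ⊃ ~wear_ppe)) is O(wear_ppe ⊃ ~submit_request), and O(wear_ppe) is already established, so O(~submit_request).
Premise 9 is O(~retain_ballot ⊃ submit_request); contrapositively O(~submit_request ⊃ retain_ballot). Since O(~submit_request) holds, K gives O(retain_ballot).
Premise 11 is O(serve_notice ⊃ ~retain_ballot); contrapositively O(retain_ballot ⊃ ~serve_notice). Since O(retain_ballot) holds, K gives O(~serve_notice).
Premise 7 is O(~serve_notice ⊃ ~revoke_dataset); since O(~serve_notice), deontic closure gives O(~revoke_dataset).
So O(~revoke_dataset) holds, i.e. revoke_dataset is forbidden. None of the other listed options is forbidden under the premises.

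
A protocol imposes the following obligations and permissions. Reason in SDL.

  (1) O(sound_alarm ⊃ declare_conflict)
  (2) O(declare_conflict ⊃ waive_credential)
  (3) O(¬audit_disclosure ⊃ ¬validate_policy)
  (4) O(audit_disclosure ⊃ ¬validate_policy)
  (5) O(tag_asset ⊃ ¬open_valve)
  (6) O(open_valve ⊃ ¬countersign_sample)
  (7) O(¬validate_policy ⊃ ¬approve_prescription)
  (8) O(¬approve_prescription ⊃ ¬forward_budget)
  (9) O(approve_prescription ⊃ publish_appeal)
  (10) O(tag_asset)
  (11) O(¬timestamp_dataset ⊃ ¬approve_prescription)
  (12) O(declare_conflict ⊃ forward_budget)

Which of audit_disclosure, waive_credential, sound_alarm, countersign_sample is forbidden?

sound_alarm

By case analysis on audit_disclosure: premise 4 gives O(audit_disclosure ⊃ ¬validate_policy) and premise 3 gives O(¬audit_disclosure ⊃ ¬validate_policy), so O(¬validate_policy) either way.
Applying K to premise 7 (O(¬validate_policy ⊃ ¬approve_prescription)) and O(¬validate_policy) yields O(¬approve_prescription).
Applying K to premise 8 (O(¬approve_prescription ⊃ ¬forward_budget)) and O(¬approve_prescription) yields O(¬forward_budget).
Premise 12 is O(declare_conflict ⊃ forward_budget); contrapositively O(¬forward_budget ⊃ ¬declare_conflict). Since O(¬forward_budget) holds, K gives O(¬declare_conflict).
Premise 1, O(sound_alarm ⊃ declare_conflict), contraposes to O(¬declare_conflict ⊃ ¬sound_alarm); with O(¬declare_conflict) we get O(¬sound_alarm).
So O(¬sound_alarm) holds, i.e. sound_alarm is forbidden. None of the other listed options is forbidden under the premises.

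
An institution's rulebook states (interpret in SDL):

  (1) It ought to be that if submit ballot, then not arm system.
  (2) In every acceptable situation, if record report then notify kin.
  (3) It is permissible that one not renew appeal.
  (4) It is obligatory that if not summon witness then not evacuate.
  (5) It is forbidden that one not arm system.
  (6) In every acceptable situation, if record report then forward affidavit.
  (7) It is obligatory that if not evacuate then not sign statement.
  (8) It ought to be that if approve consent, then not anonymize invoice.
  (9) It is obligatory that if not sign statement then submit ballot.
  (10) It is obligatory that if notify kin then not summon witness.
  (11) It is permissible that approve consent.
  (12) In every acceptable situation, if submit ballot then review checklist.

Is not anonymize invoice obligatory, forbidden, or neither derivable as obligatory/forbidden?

Premise 8 is O(approve_consent → ¬anonymize_invoice), but O(approve_consent) is not derivable from the premises (the permission P(approve_consent) asserts only ¬O(¬approve_consent), not O(approve_consent)), so it does not yield O(¬anonymize_invoice).
No premise or chain of K-axiom applications forces O(¬anonymize_invoice), and none forces O(anonymize_invoice). So ¬anonymize_invoice is neither obligatory nor forbidden under these norms.

Neither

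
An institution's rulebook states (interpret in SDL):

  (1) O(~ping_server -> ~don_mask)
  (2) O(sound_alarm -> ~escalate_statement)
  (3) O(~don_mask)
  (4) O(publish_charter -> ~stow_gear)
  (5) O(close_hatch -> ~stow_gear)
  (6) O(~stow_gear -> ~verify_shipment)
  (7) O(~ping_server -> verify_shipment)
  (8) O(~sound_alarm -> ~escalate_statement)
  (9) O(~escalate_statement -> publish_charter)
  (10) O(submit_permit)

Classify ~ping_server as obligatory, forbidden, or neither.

Premises 8 and 2 cover both cases: O(~sound_alarm -> ~escalate_statement) and O(sound_alarm -> ~escalate_statement). Since ~sound_alarm ∨ sound_alarm is a tautology, O(~escalate_statement) follows.
Premise 9 is O(~escalate_statement -> publish_charter); since O(~escalate_statement), deontic closure gives O(publish_charter).
From O(publish_charter) and premise 4, O(publish_charter -> ~stow_gear), we obtain O(~stow_gear).
Applying K to premise 6 (O(~stow_gear -> ~verify_shipment)) and O(~stow_gear) yields O(~verify_shipment).
The contrapositive of premise 7 (O(~ping_server -> verify_shipment)) is O(~verify_shipment -> ping_server), and O(~verify_shipment) is already established, so O(ping_server).
Premises 1, 3, 5, 10 do not contribute to this derivation.
Thus O(ping_server), which is F(~ping_server): ~ping_server is forbidden.

Forbidden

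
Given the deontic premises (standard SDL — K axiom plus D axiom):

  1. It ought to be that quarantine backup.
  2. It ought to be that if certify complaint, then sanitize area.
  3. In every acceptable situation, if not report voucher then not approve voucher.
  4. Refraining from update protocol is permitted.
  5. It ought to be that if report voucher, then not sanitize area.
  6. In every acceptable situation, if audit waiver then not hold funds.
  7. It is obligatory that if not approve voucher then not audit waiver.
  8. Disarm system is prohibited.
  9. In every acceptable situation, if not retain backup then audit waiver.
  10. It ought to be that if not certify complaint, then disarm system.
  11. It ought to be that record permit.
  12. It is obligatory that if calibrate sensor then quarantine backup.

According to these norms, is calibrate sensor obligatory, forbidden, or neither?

Premise 12 is O(calibrate_sensor → quarantine_backup); even if O(quarantine_backup) held, inferring O(calibrate_sensor) would be affirming the consequent — invalid.
No premise or chain of K-axiom applications forces O(calibrate_sensor), and none forces O(¬calibrate_sensor). So calibrate_sensor is neither obligatory nor forbidden under these norms.

Neither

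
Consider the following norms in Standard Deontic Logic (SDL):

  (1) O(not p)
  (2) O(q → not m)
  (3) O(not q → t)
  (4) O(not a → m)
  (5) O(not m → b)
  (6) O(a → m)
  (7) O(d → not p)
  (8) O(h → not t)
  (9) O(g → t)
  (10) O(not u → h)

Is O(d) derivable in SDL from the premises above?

No

Premise 7 is O(d → not p); even if O(not p) held, inferring O(d) would be affirming the consequent — invalid.
No other premise forces O(d). An ideal world satisfying every premise can still have d false, so O(d) is not derivable.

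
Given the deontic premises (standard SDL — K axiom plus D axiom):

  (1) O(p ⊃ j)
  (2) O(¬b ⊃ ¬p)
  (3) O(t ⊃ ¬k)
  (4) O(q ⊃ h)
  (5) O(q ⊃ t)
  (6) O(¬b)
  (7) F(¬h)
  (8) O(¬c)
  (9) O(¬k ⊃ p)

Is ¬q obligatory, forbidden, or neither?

From premise 6 we have O(¬b).
Applying K to premise 2 (O(¬b ⊃ ¬p)) and O(¬b) yields O(¬p).
Premise 9 is O(¬k ⊃ p); contrapositively O(¬p ⊃ k). Since O(¬p) holds, K gives O(k).
Premise 3 is O(t ⊃ ¬k); contrapositively O(k ⊃ ¬t). Since O(k) holds, K gives O(¬t).
Premise 5 is O(q ⊃ t); contrapositively O(¬t ⊃ ¬q). Since O(¬t) holds, K gives O(¬q).
Premises 1, 4, 7, 8 do not contribute to this derivation.
Hence ¬q is obligatory.

Obligatory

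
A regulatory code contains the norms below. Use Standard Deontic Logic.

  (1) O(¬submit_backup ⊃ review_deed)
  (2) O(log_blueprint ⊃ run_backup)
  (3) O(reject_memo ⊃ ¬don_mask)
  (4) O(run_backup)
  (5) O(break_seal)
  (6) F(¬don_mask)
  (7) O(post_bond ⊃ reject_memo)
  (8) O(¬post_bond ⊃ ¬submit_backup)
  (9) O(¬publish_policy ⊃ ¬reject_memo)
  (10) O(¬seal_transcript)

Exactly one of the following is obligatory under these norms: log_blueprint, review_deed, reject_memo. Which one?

review_deed

Premise 6 is F(¬don_mask), i.e. O(don_mask).
Premise 3, O(reject_memo ⊃ ¬don_mask), contraposes to O(don_mask ⊃ ¬reject_memo); with O(don_mask) we get O(¬reject_memo).
Premise 7, O(post_bond ⊃ reject_memo), contraposes to O(¬reject_memo ⊃ ¬post_bond); with O(¬reject_memo) we get O(¬post_bond).
Applying K to premise 8 (O(¬post_bond ⊃ ¬submit_backup)) and O(¬post_bond) yields O(¬submit_backup).
With premise 1, O(¬submit_backup ⊃ review_deed), the K-axiom yields O(review_deed).
So O(review_deed) holds — review_deed is obligatory. None of the other listed options is made obligatory by any chain of premises.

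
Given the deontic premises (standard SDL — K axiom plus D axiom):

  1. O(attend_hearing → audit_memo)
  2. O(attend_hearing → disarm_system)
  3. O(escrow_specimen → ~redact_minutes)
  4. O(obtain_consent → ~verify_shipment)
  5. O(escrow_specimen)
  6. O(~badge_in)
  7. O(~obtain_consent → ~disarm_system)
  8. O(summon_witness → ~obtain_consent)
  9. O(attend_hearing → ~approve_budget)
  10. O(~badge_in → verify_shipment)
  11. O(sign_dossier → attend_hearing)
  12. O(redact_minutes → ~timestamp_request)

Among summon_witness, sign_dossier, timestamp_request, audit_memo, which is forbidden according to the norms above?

sign_dossier

Premise 6 gives O(~badge_in).
Applying K to premise 10 (O(~badge_in → verify_shipment)) and O(~badge_in) yields O(verify_shipment).
The contrapositive of premise 4 (O(obtain_consent → ~verify_shipment)) is O(verify_shipment → ~obtain_consent), and O(verify_shipment) is already established, so O(~obtain_consent).
Applying K to premise 7 (O(~obtain_consent → ~disarm_system)) and O(~obtain_consent) yields O(~disarm_system).
Premise 2 is O(attend_hearing → disarm_system); contrapositively O(~disarm_system → ~attend_hearing). Since O(~disarm_system) holds, K gives O(~attend_hearing).
Premise 11 is O(sign_dossier → attend_hearing); contrapositively O(~attend_hearing → ~sign_dossier). Since O(~attend_hearing) holds, K gives O(~sign_dossier).
So O(~sign_dossier) holds, i.e. sign_dossier is forbidden. None of the other listed options is forbidden under the premises.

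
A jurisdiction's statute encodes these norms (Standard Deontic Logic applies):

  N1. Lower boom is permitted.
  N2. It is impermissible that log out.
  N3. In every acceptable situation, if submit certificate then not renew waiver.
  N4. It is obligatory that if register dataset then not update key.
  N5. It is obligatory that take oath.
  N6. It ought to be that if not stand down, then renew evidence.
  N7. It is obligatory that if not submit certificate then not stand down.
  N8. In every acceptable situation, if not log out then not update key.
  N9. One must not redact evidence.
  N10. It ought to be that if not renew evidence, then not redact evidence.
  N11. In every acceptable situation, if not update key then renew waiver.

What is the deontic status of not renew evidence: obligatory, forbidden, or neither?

Premise 2, F(log_out), is equivalent to O(¬log_out).
With premise 8, O(¬log_out → ¬update_key), the K-axiom yields O(¬update_key).
Premise 11 is O(¬update_key → renew_waiver); since O(¬update_key), deontic closure gives O(renew_waiver).
Premise 3 is O(submit_certificate → ¬renew_waiver); contrapositively O(renew_waiver → ¬submit_certificate). Since O(renew_waiver) holds, K gives O(¬submit_certificate).
Applying K to premise 7 (O(¬submit_certificate → ¬stand_down)) and O(¬submit_certificate) yields O(¬stand_down).
Premise 6 is O(¬stand_down → renew_evidence); since O(¬stand_down), deontic closure gives O(renew_evidence).
Premises 1, 4, 5, 9, 10 do not contribute to this derivation.
Thus O(renew_evidence), which is F(¬renew_evidence): ¬renew_evidence is forbidden.

Forbidden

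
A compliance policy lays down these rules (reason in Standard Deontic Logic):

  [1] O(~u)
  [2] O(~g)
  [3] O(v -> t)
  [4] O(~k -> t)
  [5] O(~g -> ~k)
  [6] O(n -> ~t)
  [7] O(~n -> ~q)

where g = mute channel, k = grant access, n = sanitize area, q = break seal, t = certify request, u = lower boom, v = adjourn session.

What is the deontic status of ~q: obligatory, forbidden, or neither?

Obligatory

From premise 2 we have O(~g).
Applying K to premise 5 (O(~g -> ~k)) and O(~g) yields O(~k).
With premise 4, O(~k -> t), the K-axiom yields O(t).
Premise 6, O(n -> ~t), contraposes to O(t -> ~n); with O(t) we get O(~n).
Applying K to premise 7 (O(~n -> ~q)) and O(~n) yields O(~q).
Premises 1, 3 do not contribute to this derivation.
Hence ~q is obligatory.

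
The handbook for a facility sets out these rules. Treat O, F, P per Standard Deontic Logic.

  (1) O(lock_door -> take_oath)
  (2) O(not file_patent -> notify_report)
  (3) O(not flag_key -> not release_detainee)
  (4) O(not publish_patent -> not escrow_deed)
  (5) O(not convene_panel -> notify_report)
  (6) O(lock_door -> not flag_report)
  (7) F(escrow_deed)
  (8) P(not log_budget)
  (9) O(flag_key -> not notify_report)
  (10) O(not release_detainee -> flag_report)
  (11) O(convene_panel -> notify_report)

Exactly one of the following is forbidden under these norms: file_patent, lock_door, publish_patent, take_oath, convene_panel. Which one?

Premises 11 and 5 cover both cases: O(convene_panel -> notify_report) and O(not convene_panel -> notify_report). Since convene_panel ∨ not convene_panel is a tautology, O(notify_report) follows.
The contrapositive of premise 9 (O(flag_key -> not notify_report)) is O(notify_report -> not flag_key), and O(notify_report) is already established, so O(not flag_key).
Premise 3 is O(not flag_key -> not release_detainee); since O(not flag_key), deontic closure gives O(not release_detainee).
With premise 10, O(not release_detainee -> flag_report), the K-axiom yields O(flag_report).
Premise 6 is O(lock_door -> not flag_report); contrapositively O(flag_report -> not lock_door). Since O(flag_report) holds, K gives O(not lock_door).
So O(not lock_door) holds, i.e. lock_door is forbidden. None of the other listed options is forbidden under the premises.

lock_door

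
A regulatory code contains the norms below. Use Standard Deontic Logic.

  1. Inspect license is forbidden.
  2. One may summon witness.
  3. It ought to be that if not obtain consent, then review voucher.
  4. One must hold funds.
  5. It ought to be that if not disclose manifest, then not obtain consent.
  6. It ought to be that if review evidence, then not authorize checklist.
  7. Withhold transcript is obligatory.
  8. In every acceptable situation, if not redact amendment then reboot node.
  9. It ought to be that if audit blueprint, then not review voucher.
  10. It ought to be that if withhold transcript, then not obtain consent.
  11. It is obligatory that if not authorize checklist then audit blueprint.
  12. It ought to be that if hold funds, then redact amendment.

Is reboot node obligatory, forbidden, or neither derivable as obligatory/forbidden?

Neither

Premise 8 is O(¬redact_amendment → reboot_node), but O(¬redact_amendment) is not derivable from the premises, so it does not yield O(reboot_node).
No premise or chain of K-axiom applications forces O(reboot_node), and none forces O(¬reboot_node). So reboot_node is neither obligatory nor forbidden under these norms.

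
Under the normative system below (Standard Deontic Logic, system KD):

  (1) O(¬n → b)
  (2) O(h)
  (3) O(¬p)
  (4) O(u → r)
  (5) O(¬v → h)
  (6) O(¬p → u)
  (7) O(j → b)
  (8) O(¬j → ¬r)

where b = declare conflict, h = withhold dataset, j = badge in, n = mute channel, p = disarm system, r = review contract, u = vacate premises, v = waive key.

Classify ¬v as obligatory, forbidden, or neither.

Premise 5 is O(¬v → h); even if O(h) held, inferring O(¬v) would be affirming the consequent — invalid.
No premise or chain of K-axiom applications forces O(¬v), and none forces O(v). So ¬v is neither obligatory nor forbidden under these norms.

Neither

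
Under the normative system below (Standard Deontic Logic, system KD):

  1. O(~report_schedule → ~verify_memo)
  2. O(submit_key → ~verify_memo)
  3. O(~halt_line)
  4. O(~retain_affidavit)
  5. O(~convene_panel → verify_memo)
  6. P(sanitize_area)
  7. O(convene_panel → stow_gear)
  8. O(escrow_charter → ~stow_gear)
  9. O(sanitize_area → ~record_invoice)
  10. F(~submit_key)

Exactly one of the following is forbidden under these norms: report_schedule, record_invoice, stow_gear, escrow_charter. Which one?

Premise 10, F(~submit_key), is equivalent to O(submit_key).
With premise 2, O(submit_key → ~verify_memo), the K-axiom yields O(~verify_memo).
Premise 5, O(~convene_panel → verify_memo), contraposes to O(~verify_memo → convene_panel); with O(~verify_memo) we get O(convene_panel).
With premise 7, O(convene_panel → stow_gear), the K-axiom yields O(stow_gear).
Premise 8 is O(escrow_charter → ~stow_gear); contrapositively O(stow_gear → ~escrow_charter). Since O(stow_gear) holds, K gives O(~escrow_charter).
So O(~escrow_charter) holds, i.e. escrow_charter is forbidden. None of the other listed options is forbidden under the premises.

escrow_charter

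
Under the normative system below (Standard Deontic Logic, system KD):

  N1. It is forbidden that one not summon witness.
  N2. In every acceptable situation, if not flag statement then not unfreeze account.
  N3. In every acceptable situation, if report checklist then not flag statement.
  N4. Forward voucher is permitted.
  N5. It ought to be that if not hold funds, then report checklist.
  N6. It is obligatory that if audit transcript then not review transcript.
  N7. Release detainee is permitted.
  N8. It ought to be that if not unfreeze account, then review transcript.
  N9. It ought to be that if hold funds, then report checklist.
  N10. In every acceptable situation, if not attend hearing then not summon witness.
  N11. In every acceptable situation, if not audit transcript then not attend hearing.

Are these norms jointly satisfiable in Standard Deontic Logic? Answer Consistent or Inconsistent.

Inconsistent

Premises 9 and 5 cover both cases: O(hold_funds → report_checklist) and O(¬hold_funds → report_checklist). Since hold_funds ∨ ¬hold_funds is a tautology, O(report_checklist) follows.
Applying K to premise 3 (O(report_checklist → ¬flag_statement)) and O(report_checklist) yields O(¬flag_statement).
Premise 2 is O(¬flag_statement → ¬unfreeze_account); since O(¬flag_statement), deontic closure gives O(¬unfreeze_account).
From O(¬unfreeze_account) and premise 8, O(¬unfreeze_account → review_transcript), we obtain O(review_transcript).
The contrapositive of premise 6 (O(audit_transcript → ¬review_transcript)) is O(review_transcript → ¬audit_transcript), and O(review_transcript) is already established, so O(¬audit_transcript).
Premise 11 is O(¬audit_transcript → ¬attend_hearing); since O(¬audit_transcript), deontic closure gives O(¬attend_hearing).
With premise 10, O(¬attend_hearing → ¬summon_witness), the K-axiom yields O(¬summon_witness).
Yet premise 1 is F(¬summon_witness), i.e. O(summon_witness).
We now have both O(¬summon_witness) and O(summon_witness) — summon_witness is simultaneously obligatory and forbidden, violating the D-axiom.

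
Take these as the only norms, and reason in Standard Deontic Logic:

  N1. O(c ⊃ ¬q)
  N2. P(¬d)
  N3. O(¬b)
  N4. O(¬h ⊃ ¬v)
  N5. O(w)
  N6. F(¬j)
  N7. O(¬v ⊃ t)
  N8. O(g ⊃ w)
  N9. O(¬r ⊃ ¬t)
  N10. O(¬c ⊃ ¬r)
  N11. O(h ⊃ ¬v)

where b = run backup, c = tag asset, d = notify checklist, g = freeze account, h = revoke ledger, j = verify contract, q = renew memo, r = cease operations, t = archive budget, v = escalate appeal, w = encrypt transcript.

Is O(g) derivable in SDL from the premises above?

Premise 8 is O(g ⊃ w); even if O(w) held, inferring O(g) would be affirming the consequent — invalid.
No other premise forces O(g). An ideal world satisfying every premise can still have g false, so O(g) is not derivable.

No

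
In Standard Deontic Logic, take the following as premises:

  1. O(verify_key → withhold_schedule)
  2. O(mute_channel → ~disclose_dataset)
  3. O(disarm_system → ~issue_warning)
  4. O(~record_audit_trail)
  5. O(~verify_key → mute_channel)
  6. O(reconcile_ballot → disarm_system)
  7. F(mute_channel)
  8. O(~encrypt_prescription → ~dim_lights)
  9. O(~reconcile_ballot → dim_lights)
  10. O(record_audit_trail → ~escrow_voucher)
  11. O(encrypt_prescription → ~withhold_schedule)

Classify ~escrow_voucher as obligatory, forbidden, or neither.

Neither

Premise 10 is O(record_audit_trail → ~escrow_voucher), but O(record_audit_trail) is not derivable from the premises, so it does not yield O(~escrow_voucher).
No premise or chain of K-axiom applications forces O(~escrow_voucher), and none forces O(escrow_voucher). So ~escrow_voucher is neither obligatory nor forbidden under these norms.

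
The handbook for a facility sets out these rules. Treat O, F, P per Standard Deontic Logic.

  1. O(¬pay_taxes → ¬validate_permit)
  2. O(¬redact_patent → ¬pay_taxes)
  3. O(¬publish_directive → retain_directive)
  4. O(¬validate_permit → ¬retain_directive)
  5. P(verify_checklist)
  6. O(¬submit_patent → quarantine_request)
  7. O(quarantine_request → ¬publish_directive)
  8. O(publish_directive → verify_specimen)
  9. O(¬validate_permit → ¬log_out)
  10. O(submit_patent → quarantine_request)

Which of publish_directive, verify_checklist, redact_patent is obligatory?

Premises 6 and 10 are O(¬submit_patent → quarantine_request) and O(submit_patent → quarantine_request); every ideal world satisfies ¬submit_patent or submit_patent, so in either case quarantine_request holds — hence O(quarantine_request).
Applying K to premise 7 (O(quarantine_request → ¬publish_directive)) and O(quarantine_request) yields O(¬publish_directive).
From O(¬publish_directive) and premise 3, O(¬publish_directive → retain_directive), we obtain O(retain_directive).
Premise 4 is O(¬validate_permit → ¬retain_directive); contrapositively O(retain_directive → validate_permit). Since O(retain_directive) holds, K gives O(validate_permit).
Premise 1 is O(¬pay_taxes → ¬validate_permit); contrapositively O(validate_permit → pay_taxes). Since O(validate_permit) holds, K gives O(pay_taxes).
Premise 2 is O(¬redact_patent → ¬pay_taxes); contrapositively O(pay_taxes → redact_patent). Since O(pay_taxes) holds, K gives O(redact_patent).
So O(redact_patent) holds — redact_patent is obligatory. None of the other listed options is made obligatory by any chain of premises.

redact_patent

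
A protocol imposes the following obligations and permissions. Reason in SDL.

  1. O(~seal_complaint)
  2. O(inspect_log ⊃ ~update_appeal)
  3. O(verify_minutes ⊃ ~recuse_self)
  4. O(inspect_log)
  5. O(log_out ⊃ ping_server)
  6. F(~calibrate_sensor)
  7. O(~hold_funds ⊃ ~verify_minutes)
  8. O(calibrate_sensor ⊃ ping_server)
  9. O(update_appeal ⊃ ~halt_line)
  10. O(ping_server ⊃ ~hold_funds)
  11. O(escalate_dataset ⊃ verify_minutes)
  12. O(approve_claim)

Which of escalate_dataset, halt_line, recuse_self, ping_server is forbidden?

F(~calibrate_sensor) at premise 6 means O(calibrate_sensor).
With premise 8, O(calibrate_sensor ⊃ ping_server), the K-axiom yields O(ping_server).
Premise 10 is O(ping_server ⊃ ~hold_funds); since O(ping_server), deontic closure gives O(~hold_funds).
Applying K to premise 7 (O(~hold_funds ⊃ ~verify_minutes)) and O(~hold_funds) yields O(~verify_minutes).
Premise 11, O(escalate_dataset ⊃ verify_minutes), contraposes to O(~verify_minutes ⊃ ~escalate_dataset); with O(~verify_minutes) we get O(~escalate_dataset).
So O(~escalate_dataset) holds, i.e. escalate_dataset is forbidden. None of the other listed options is forbidden under the premises.

escalate_dataset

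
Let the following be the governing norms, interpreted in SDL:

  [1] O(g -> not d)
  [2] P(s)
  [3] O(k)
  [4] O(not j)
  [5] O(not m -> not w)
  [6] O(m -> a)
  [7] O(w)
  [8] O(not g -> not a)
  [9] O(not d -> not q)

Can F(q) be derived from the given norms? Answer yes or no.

Premise 7 states O(w) outright.
Premise 5, O(not m -> not w), contraposes to O(w -> m); with O(w) we get O(m).
With premise 6, O(m -> a), the K-axiom yields O(a).
Premise 8 is O(not g -> not a); contrapositively O(a -> g). Since O(a) holds, K gives O(g).
With premise 1, O(g -> not d), the K-axiom yields O(not d).
From O(not d) and premise 9, O(not d -> not q), we obtain O(not q).
Premises 2, 3, 4 do not contribute to this derivation.
So O(not q) holds, i.e. F(q). The claim follows.

Yes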